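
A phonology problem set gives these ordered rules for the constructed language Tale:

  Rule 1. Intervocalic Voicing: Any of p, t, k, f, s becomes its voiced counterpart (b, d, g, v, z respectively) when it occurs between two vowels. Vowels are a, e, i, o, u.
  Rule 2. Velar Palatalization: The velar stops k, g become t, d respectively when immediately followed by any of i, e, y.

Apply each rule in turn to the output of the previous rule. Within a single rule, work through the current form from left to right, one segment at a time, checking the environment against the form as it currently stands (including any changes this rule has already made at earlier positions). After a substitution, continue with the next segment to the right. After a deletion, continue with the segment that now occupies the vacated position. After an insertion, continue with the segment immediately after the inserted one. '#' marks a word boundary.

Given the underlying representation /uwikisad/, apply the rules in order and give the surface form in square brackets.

[uwidizad]

Rule 1 Intervocalic Voicing: [uwikisad] → [uwigizad]
Rule 2 Velar Palatalization: [uwigizad] → [uwidizad]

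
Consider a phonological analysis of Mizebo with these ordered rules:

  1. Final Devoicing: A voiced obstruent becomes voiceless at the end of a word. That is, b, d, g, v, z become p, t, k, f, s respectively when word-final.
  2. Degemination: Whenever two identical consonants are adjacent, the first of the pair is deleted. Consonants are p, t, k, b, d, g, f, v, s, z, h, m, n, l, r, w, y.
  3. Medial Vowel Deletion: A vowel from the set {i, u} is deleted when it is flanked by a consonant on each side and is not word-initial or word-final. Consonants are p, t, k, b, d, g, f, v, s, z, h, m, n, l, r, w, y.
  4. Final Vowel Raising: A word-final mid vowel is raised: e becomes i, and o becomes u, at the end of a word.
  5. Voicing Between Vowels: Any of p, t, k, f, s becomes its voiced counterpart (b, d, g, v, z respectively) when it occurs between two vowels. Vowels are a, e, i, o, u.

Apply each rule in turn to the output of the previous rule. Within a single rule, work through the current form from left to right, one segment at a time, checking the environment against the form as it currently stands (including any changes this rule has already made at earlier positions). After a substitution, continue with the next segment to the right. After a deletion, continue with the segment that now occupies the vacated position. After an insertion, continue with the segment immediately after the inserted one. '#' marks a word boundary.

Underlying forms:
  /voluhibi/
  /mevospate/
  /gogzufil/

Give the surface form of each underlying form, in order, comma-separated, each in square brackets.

[volhbi], [mevospadi], [gogzfl]

/voluhibi/:
  1 Final Devoicing: no change — [voluhibi]
  2 Degemination: no change — [voluhibi]
  3 Medial Vowel Deletion: [voluhibi] → [volhbi]
  4 Final Vowel Raising: no change — [volhbi]
  5 Voicing Between Vowels: no change — [volhbi]
/mevospate/:
  1 Final Devoicing: no change — [mevospate]
  2 Degemination: no change — [mevospate]
  3 Medial Vowel Deletion: no change — [mevospate]
  4 Final Vowel Raising: [mevospate] → [mevospati]
  5 Voicing Between Vowels: [mevospati] → [mevospadi]
/gogzufil/:
  1 Final Devoicing: no change — [gogzufil]
  2 Degemination: no change — [gogzufil]
  3 Medial Vowel Deletion: [gogzufil] → [gogzfl]
  4 Final Vowel Raising: no change — [gogzfl]
  5 Voicing Between Vowels: no change — [gogzfl]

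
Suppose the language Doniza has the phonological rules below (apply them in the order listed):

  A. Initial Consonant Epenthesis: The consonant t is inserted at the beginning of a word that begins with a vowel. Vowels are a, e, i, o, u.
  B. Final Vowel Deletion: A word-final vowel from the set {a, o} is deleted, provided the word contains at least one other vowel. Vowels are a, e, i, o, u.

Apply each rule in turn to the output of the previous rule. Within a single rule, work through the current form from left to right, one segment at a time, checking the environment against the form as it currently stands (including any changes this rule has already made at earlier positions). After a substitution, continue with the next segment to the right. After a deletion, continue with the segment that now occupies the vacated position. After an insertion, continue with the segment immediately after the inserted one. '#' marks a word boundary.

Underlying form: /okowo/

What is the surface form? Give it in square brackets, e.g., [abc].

[tokow]

A Initial Consonant Epenthesis: [okowo] → [tokowo]
B Final Vowel Deletion: [tokowo] → [tokow]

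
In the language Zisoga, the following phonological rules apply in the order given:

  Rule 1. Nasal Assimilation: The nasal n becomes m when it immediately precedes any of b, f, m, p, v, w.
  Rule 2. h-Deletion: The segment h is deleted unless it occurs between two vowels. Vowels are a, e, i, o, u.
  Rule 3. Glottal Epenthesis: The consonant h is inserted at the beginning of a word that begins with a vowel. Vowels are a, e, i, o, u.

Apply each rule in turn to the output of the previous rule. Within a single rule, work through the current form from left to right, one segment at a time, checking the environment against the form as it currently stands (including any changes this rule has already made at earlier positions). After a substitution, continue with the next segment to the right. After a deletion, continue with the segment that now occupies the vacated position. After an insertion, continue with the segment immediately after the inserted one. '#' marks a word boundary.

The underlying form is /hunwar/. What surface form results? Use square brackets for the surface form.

[humwar]

Rule 1 Nasal Assimilation: [hunwar] → [humwar]
Rule 2 h-Deletion: [humwar] → [umwar]
Rule 3 Glottal Epenthesis: [umwar] → [humwar]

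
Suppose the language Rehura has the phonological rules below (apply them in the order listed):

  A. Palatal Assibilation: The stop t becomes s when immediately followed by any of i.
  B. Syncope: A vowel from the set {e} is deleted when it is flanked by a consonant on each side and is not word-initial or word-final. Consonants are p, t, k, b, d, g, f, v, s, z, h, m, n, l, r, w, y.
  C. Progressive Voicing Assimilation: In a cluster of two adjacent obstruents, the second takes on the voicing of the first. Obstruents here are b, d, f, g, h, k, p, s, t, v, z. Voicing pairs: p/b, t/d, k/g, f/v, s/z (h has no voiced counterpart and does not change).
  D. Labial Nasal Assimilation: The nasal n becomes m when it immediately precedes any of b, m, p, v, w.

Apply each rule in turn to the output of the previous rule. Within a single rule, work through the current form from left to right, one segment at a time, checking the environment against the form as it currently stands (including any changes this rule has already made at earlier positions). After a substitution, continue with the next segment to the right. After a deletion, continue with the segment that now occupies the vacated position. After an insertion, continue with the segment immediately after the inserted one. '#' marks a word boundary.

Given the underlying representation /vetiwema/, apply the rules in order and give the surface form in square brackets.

[vziwma]

A Palatal Assibilation: [vetiwema] → [vesiwema]
B Syncope: [vesiwema] → [vsiwma]
C Progressive Voicing Assimilation: [vsiwma] → [vziwma]
D Labial Nasal Assimilation: no change — [vziwma]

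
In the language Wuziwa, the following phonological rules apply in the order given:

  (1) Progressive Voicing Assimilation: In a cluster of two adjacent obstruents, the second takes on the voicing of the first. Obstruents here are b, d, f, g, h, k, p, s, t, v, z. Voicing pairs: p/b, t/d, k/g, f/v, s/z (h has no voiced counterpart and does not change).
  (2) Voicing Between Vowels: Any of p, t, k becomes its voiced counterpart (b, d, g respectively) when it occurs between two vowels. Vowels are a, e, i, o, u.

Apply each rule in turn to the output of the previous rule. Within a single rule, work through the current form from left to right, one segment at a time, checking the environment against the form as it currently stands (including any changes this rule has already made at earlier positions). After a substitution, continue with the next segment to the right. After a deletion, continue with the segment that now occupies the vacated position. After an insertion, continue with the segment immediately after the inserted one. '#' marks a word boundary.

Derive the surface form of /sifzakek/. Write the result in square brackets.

(1) Progressive Voicing Assimilation: [sifzakek] → [sifsakek]
(2) Voicing Between Vowels: [sifsakek] → [sifsagek]

[sifsagek]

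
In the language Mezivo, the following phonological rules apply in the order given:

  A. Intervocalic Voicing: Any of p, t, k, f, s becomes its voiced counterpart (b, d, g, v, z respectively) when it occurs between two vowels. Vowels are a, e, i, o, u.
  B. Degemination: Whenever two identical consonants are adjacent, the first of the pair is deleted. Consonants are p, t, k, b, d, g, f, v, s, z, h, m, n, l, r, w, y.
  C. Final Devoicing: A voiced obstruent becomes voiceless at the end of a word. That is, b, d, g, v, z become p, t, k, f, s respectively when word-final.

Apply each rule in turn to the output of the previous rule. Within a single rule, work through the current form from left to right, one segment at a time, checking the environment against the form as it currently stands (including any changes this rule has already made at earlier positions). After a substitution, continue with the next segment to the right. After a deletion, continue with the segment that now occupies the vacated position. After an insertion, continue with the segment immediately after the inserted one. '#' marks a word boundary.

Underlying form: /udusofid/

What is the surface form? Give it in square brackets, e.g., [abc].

A Intervocalic Voicing: [udusofid] → [uduzovid]
B Degemination: no change — [uduzovid]
C Final Devoicing: [uduzovid] → [uduzovit]

[uduzovit]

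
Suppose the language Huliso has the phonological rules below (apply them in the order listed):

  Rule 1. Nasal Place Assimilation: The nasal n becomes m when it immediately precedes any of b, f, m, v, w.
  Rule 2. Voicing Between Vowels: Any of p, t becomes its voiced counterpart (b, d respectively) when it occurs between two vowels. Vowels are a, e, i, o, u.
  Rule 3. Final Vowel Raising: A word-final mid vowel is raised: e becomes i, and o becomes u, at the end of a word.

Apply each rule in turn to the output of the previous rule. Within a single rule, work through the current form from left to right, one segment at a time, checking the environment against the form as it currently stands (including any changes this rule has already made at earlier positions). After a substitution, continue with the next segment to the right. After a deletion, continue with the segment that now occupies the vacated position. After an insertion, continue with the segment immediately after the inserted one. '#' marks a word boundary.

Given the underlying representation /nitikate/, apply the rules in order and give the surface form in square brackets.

[nidikadi]

Rule 1 Nasal Place Assimilation: no change — [nitikate]
Rule 2 Voicing Between Vowels: [nitikate] → [nidikade]
Rule 3 Final Vowel Raising: [nidikade] → [nidikadi]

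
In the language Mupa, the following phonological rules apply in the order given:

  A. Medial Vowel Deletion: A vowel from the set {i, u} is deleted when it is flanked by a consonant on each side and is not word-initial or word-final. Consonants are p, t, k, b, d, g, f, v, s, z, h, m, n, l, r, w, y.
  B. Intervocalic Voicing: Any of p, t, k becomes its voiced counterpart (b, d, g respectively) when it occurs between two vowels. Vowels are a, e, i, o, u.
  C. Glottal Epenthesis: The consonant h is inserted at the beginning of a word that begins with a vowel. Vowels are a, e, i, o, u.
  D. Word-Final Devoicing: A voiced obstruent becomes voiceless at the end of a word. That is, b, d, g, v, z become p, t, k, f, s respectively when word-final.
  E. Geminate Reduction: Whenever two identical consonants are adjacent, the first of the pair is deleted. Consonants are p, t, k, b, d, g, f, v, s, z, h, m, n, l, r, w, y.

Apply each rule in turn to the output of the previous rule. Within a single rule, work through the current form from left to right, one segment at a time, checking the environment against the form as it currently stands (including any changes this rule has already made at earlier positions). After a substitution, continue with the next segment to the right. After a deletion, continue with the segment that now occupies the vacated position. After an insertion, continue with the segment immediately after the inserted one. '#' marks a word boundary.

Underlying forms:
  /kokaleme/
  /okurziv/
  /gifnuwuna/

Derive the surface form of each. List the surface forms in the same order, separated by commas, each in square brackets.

[kogaleme], [hokrzf], [gfnwna]

/kokaleme/:
  A Medial Vowel Deletion: no change — [kokaleme]
  B Intervocalic Voicing: [kokaleme] → [kogaleme]
  C Glottal Epenthesis: no change — [kogaleme]
  D Word-Final Devoicing: no change — [kogaleme]
  E Geminate Reduction: no change — [kogaleme]
/okurziv/:
  A Medial Vowel Deletion: [okurziv] → [okrzv]
  B Intervocalic Voicing: no change — [okrzv]
  C Glottal Epenthesis: [okrzv] → [hokrzv]
  D Word-Final Devoicing: [hokrzv] → [hokrzf]
  E Geminate Reduction: no change — [hokrzf]
/gifnuwuna/:
  A Medial Vowel Deletion: [gifnuwuna] → [gfnwna]
  B Intervocalic Voicing: no change — [gfnwna]
  C Glottal Epenthesis: no change — [gfnwna]
  D Word-Final Devoicing: no change — [gfnwna]
  E Geminate Reduction: no change — [gfnwna]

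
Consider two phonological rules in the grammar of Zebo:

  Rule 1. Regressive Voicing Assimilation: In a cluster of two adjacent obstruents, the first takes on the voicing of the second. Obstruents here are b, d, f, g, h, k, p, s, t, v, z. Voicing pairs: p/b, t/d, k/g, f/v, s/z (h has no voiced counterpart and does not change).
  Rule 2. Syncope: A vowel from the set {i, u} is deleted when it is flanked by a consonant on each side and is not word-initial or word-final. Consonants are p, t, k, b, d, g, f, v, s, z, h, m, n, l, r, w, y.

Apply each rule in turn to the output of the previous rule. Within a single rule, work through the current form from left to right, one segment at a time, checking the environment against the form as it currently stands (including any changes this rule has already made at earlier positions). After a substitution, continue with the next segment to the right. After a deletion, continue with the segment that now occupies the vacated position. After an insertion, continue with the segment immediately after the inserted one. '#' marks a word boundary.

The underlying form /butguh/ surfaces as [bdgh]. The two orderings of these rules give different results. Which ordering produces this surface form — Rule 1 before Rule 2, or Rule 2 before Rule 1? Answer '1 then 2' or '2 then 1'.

Order 1 then 2:
  1 Regressive Voicing Assimilation: [butguh] → [budguh]
  2 Syncope: [budguh] → [bdgh]
  result: [bdgh]
Order 2 then 1:
  2 Syncope: [butguh] → [btgh]
  1 Regressive Voicing Assimilation: [btgh] → [pdkh]
  result: [pdkh]

1 then 2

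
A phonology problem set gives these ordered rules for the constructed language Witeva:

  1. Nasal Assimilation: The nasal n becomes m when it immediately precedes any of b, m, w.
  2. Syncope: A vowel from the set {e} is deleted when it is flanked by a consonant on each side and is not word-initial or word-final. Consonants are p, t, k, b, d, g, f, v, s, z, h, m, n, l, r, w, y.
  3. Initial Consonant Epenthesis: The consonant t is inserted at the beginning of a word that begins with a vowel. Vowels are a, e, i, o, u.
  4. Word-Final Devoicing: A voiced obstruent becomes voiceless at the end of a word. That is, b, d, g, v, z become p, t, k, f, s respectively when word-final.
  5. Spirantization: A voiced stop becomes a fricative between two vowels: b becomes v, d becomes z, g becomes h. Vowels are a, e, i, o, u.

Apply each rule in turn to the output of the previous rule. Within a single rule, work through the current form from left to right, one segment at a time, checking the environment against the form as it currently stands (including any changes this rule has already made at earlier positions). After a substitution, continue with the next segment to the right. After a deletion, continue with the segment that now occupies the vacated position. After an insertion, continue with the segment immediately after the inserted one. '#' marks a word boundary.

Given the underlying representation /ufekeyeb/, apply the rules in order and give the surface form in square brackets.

1 Nasal Assimilation: no change — [ufekeyeb]
2 Syncope: [ufekeyeb] → [ufkyb]
3 Initial Consonant Epenthesis: [ufkyb] → [tufkyb]
4 Word-Final Devoicing: [tufkyb] → [tufkyp]
5 Spirantization: no change — [tufkyp]

[tufkyp]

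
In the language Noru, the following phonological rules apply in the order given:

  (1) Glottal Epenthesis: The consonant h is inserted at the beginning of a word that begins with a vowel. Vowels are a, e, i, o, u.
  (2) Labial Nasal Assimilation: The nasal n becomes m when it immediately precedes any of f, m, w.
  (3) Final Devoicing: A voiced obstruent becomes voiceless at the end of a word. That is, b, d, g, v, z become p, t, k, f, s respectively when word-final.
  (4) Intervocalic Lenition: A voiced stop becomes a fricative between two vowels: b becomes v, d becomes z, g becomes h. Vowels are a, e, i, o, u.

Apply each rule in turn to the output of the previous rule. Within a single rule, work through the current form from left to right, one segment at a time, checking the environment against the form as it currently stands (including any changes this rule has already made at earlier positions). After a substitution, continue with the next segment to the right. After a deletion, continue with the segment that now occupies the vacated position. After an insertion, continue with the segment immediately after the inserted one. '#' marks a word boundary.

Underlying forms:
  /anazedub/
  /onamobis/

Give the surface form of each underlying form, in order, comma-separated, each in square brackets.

[hanazezup], [honamovis]

/anazedub/:
  (1) Glottal Epenthesis: [anazedub] → [hanazedub]
  (2) Labial Nasal Assimilation: no change — [hanazedub]
  (3) Final Devoicing: [hanazedub] → [hanazedup]
  (4) Intervocalic Lenition: [hanazedup] → [hanazezup]
/onamobis/:
  (1) Glottal Epenthesis: [onamobis] → [honamobis]
  (2) Labial Nasal Assimilation: no change — [honamobis]
  (3) Final Devoicing: no change — [honamobis]
  (4) Intervocalic Lenition: [honamobis] → [honamovis]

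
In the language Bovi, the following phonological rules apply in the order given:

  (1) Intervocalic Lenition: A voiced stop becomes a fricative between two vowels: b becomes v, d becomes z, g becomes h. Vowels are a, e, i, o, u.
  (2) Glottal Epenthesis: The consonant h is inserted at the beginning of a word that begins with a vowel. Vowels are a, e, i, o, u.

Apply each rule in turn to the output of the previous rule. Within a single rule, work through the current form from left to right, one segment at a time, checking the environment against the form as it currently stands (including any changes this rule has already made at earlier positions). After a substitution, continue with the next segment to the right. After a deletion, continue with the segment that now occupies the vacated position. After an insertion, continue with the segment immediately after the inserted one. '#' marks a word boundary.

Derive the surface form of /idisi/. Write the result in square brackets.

(1) Intervocalic Lenition: [idisi] → [izisi]
(2) Glottal Epenthesis: [izisi] → [hizisi]

[hizisi]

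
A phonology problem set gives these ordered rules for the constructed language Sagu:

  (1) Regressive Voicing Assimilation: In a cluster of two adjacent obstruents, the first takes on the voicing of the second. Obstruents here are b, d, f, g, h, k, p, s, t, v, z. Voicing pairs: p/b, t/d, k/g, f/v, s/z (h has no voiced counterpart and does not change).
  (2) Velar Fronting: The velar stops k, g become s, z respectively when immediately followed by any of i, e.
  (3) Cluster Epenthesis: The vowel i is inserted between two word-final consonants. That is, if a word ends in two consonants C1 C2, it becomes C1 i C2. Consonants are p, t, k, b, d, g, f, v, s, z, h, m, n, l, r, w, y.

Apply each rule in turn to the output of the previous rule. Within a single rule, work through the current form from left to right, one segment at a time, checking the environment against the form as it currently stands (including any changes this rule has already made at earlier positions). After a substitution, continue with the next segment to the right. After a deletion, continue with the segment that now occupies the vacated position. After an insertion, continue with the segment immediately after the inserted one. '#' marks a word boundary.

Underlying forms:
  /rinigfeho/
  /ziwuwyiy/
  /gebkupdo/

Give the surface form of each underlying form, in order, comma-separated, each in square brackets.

[rinikfeho], [ziwuwyiy], [zepkubdo]

/rinigfeho/:
  (1) Regressive Voicing Assimilation: [rinigfeho] → [rinikfeho]
  (2) Velar Fronting: no change — [rinikfeho]
  (3) Cluster Epenthesis: no change — [rinikfeho]
/ziwuwyiy/:
  (1) Regressive Voicing Assimilation: no change — [ziwuwyiy]
  (2) Velar Fronting: no change — [ziwuwyiy]
  (3) Cluster Epenthesis: no change — [ziwuwyiy]
/gebkupdo/:
  (1) Regressive Voicing Assimilation: [gebkupdo] → [gepkubdo]
  (2) Velar Fronting: [gepkubdo] → [zepkubdo]
  (3) Cluster Epenthesis: no change — [zepkubdo]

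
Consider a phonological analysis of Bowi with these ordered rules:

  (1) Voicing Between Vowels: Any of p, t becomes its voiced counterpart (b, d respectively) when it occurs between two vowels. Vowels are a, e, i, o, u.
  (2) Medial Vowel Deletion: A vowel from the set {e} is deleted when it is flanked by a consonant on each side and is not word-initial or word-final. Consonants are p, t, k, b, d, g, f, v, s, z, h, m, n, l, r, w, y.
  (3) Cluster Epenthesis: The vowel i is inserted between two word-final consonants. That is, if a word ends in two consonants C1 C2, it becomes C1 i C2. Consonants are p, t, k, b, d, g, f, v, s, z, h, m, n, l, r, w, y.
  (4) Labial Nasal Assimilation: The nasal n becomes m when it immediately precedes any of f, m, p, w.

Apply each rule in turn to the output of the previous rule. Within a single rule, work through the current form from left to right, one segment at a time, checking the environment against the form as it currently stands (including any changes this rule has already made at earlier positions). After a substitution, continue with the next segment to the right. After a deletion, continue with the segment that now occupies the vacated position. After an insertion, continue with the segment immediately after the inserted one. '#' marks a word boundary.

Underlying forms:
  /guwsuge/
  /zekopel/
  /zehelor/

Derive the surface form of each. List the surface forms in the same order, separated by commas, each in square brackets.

[guwsuge], [zkobil], [zhlor]

/guwsuge/:
  (1) Voicing Between Vowels: no change — [guwsuge]
  (2) Medial Vowel Deletion: no change — [guwsuge]
  (3) Cluster Epenthesis: no change — [guwsuge]
  (4) Labial Nasal Assimilation: no change — [guwsuge]
/zekopel/:
  (1) Voicing Between Vowels: [zekopel] → [zekobel]
  (2) Medial Vowel Deletion: [zekobel] → [zkobl]
  (3) Cluster Epenthesis: [zkobl] → [zkobil]
  (4) Labial Nasal Assimilation: no change — [zkobil]
/zehelor/:
  (1) Voicing Between Vowels: no change — [zehelor]
  (2) Medial Vowel Deletion: [zehelor] → [zhlor]
  (3) Cluster Epenthesis: no change — [zhlor]
  (4) Labial Nasal Assimilation: no change — [zhlor]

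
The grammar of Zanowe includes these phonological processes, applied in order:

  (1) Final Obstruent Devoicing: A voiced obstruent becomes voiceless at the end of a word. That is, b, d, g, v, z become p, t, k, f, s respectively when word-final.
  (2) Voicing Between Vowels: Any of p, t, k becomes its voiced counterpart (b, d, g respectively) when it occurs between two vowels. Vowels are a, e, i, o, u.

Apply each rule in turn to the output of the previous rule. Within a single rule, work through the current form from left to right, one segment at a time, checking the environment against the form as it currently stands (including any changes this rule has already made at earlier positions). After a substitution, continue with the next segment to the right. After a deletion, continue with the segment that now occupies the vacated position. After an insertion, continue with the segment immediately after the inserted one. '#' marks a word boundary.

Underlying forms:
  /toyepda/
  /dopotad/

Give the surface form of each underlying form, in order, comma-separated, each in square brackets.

[toyepda], [dobodat]

/toyepda/:
  (1) Final Obstruent Devoicing: no change — [toyepda]
  (2) Voicing Between Vowels: no change — [toyepda]
/dopotad/:
  (1) Final Obstruent Devoicing: [dopotad] → [dopotat]
  (2) Voicing Between Vowels: [dopotat] → [dobodat]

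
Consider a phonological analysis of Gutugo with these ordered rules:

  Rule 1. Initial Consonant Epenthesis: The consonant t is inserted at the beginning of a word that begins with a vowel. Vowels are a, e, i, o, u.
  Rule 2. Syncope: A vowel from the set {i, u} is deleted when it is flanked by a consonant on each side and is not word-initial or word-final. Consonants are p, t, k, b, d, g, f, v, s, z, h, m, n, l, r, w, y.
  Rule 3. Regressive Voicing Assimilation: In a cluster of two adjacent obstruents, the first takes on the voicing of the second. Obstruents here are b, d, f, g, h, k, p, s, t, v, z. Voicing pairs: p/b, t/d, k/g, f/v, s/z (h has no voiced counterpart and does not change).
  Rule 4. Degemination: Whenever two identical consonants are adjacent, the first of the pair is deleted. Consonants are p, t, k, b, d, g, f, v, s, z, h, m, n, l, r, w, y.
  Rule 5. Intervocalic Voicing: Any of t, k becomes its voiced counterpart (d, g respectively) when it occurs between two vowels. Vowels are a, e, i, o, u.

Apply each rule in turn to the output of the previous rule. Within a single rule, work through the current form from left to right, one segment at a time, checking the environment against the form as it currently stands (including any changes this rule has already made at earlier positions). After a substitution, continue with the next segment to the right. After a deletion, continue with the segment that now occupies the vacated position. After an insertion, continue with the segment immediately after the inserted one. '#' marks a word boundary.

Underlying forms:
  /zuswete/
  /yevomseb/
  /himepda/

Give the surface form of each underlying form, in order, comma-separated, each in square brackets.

[swede], [yevomseb], [hmebda]

/zuswete/:
  Rule 1 Initial Consonant Epenthesis: no change — [zuswete]
  Rule 2 Syncope: [zuswete] → [zswete]
  Rule 3 Regressive Voicing Assimilation: [zswete] → [sswete]
  Rule 4 Degemination: [sswete] → [swete]
  Rule 5 Intervocalic Voicing: [swete] → [swede]
/yevomseb/:
  Rule 1 Initial Consonant Epenthesis: no change — [yevomseb]
  Rule 2 Syncope: no change — [yevomseb]
  Rule 3 Regressive Voicing Assimilation: no change — [yevomseb]
  Rule 4 Degemination: no change — [yevomseb]
  Rule 5 Intervocalic Voicing: no change — [yevomseb]
/himepda/:
  Rule 1 Initial Consonant Epenthesis: no change — [himepda]
  Rule 2 Syncope: [himepda] → [hmepda]
  Rule 3 Regressive Voicing Assimilation: [hmepda] → [hmebda]
  Rule 4 Degemination: no change — [hmebda]
  Rule 5 Intervocalic Voicing: no change — [hmebda]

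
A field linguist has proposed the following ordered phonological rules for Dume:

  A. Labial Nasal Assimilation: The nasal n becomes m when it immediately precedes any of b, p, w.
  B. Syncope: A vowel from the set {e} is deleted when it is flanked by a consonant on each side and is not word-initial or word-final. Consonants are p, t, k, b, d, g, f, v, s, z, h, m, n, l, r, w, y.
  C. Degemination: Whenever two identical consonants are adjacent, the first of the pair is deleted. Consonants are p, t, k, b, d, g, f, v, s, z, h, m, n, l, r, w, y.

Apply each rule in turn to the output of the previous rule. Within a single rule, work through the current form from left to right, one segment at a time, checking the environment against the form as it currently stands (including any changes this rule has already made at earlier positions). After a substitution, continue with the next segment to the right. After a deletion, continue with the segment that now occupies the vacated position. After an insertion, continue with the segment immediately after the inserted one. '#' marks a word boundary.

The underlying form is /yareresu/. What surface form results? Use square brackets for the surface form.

A Labial Nasal Assimilation: no change — [yareresu]
B Syncope: [yareresu] → [yarrsu]
C Degemination: [yarrsu] → [yarsu]

[yarsu]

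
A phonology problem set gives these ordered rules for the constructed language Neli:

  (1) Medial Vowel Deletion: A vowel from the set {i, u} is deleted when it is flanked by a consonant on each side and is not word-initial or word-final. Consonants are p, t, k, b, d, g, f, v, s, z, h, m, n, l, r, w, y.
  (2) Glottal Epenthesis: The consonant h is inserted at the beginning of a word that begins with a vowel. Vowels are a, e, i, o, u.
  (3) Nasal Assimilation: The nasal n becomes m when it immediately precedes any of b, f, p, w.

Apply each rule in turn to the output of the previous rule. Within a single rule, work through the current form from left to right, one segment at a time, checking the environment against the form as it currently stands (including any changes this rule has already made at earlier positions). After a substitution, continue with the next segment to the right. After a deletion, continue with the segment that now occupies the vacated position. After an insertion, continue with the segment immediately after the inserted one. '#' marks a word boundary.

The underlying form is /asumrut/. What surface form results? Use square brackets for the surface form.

(1) Medial Vowel Deletion: [asumrut] → [asmrt]
(2) Glottal Epenthesis: [asmrt] → [hasmrt]
(3) Nasal Assimilation: no change — [hasmrt]

[hasmrt]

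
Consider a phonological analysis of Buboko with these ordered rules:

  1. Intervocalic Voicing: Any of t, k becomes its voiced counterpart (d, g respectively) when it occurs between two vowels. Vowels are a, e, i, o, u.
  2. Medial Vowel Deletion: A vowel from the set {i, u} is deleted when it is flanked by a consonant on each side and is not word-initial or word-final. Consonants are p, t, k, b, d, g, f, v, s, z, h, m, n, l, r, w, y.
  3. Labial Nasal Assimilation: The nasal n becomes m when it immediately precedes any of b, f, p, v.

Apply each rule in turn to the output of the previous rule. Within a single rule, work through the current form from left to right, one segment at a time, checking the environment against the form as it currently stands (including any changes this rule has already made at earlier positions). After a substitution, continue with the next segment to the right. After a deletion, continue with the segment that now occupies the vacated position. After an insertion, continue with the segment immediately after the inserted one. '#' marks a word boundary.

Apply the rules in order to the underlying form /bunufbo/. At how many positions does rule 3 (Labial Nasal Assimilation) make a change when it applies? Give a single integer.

1

1 Intervocalic Voicing: no change — [bunufbo]
2 Medial Vowel Deletion: [bunufbo] → [bnfbo]
3 Labial Nasal Assimilation: [bnfbo] → [bmfbo]
Rule 3 changed 1 position(s).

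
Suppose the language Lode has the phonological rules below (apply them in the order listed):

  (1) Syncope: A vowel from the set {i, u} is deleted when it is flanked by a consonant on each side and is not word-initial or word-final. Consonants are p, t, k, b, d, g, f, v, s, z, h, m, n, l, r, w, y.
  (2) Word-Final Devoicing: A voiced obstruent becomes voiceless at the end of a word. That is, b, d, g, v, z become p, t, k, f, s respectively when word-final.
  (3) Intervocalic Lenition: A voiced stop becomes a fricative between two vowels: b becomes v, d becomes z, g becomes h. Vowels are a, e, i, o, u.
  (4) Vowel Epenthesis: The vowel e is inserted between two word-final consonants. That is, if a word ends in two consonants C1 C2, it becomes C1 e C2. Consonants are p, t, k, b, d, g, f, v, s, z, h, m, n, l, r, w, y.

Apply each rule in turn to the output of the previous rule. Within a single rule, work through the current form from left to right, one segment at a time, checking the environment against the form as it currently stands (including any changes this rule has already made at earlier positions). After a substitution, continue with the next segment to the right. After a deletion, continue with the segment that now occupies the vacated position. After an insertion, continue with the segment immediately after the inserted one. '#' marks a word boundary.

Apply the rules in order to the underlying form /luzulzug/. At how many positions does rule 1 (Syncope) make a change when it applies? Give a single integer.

(1) Syncope: [luzulzug] → [lzlzg]
(2) Word-Final Devoicing: [lzlzg] → [lzlzk]
(3) Intervocalic Lenition: no change — [lzlzk]
(4) Vowel Epenthesis: [lzlzk] → [lzlzek]
Rule 1 changed 3 position(s).

3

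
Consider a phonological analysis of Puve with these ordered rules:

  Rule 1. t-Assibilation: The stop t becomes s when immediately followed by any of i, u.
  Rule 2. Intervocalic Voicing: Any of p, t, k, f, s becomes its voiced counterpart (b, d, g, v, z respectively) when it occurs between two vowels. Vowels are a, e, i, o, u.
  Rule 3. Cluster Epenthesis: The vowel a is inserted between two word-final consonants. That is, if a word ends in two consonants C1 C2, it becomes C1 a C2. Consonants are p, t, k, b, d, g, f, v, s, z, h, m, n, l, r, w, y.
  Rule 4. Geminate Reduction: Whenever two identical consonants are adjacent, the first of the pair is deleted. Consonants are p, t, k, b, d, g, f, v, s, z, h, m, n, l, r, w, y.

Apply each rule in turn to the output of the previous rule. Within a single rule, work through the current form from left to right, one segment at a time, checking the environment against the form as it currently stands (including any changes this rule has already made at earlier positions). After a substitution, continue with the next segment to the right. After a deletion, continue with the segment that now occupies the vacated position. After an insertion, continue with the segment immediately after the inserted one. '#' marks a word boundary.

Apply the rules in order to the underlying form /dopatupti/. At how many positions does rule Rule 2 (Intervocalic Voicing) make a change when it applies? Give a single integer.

Rule 1 t-Assibilation: [dopatupti] → [dopasupsi]
Rule 2 Intervocalic Voicing: [dopasupsi] → [dobazupsi]
Rule 3 Cluster Epenthesis: no change — [dobazupsi]
Rule 4 Geminate Reduction: no change — [dobazupsi]
Rule Rule 2 changed 2 position(s).

2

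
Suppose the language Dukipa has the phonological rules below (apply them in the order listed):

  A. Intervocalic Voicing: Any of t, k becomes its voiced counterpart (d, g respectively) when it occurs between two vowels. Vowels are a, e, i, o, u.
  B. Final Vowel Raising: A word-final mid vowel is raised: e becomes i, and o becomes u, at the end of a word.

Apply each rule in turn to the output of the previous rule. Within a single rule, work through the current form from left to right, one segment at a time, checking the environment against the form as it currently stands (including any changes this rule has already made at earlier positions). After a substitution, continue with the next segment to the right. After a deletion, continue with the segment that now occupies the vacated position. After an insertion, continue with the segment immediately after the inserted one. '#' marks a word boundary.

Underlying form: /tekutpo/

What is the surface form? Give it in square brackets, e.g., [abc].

A Intervocalic Voicing: [tekutpo] → [tegutpo]
B Final Vowel Raising: [tegutpo] → [tegutpu]

[tegutpu]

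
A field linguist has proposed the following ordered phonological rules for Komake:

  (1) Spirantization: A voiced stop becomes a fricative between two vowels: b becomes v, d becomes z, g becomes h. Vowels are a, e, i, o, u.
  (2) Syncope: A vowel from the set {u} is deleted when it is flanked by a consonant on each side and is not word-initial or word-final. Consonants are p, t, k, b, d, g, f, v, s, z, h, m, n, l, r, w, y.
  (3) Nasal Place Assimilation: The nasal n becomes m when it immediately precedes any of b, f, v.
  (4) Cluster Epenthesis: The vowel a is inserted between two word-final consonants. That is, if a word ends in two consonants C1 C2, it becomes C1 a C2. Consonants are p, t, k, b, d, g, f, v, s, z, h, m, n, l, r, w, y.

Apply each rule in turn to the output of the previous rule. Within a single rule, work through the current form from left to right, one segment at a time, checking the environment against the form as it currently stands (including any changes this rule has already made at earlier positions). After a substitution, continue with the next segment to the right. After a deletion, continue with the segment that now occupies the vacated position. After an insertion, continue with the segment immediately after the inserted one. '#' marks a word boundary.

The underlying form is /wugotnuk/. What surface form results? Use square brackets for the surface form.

(1) Spirantization: [wugotnuk] → [wuhotnuk]
(2) Syncope: [wuhotnuk] → [whotnk]
(3) Nasal Place Assimilation: no change — [whotnk]
(4) Cluster Epenthesis: [whotnk] → [whotnak]

[whotnak]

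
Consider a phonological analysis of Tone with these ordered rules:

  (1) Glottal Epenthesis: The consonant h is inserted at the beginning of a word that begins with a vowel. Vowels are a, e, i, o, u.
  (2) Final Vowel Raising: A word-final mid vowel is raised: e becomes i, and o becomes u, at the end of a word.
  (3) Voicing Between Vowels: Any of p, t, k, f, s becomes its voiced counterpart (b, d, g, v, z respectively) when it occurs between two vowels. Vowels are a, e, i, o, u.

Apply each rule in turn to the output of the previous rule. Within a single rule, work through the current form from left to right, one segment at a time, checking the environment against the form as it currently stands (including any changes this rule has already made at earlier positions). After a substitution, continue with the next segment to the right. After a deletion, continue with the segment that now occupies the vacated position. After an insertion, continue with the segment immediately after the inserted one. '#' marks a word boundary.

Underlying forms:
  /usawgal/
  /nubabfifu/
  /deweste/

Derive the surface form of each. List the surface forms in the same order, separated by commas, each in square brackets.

/usawgal/:
  (1) Glottal Epenthesis: [usawgal] → [husawgal]
  (2) Final Vowel Raising: no change — [husawgal]
  (3) Voicing Between Vowels: [husawgal] → [huzawgal]
/nubabfifu/:
  (1) Glottal Epenthesis: no change — [nubabfifu]
  (2) Final Vowel Raising: no change — [nubabfifu]
  (3) Voicing Between Vowels: [nubabfifu] → [nubabfivu]
/deweste/:
  (1) Glottal Epenthesis: no change — [deweste]
  (2) Final Vowel Raising: [deweste] → [dewesti]
  (3) Voicing Between Vowels: no change — [dewesti]

[huzawgal], [nubabfivu], [dewesti]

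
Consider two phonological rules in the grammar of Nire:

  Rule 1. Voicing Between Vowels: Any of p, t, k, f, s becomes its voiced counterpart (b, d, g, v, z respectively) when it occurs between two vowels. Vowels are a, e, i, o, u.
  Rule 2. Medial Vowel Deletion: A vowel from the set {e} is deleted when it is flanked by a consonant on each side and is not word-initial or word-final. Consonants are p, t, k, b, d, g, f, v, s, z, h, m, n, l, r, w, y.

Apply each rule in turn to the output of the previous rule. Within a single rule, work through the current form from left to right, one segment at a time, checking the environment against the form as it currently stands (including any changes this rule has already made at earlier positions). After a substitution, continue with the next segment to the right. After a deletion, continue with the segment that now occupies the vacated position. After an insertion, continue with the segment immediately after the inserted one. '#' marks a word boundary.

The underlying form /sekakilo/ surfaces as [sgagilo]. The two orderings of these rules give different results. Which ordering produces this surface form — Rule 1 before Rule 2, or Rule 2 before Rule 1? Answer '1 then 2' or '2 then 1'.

Order 1 then 2:
  1 Voicing Between Vowels: [sekakilo] → [segagilo]
  2 Medial Vowel Deletion: [segagilo] → [sgagilo]
  result: [sgagilo]
Order 2 then 1:
  2 Medial Vowel Deletion: [sekakilo] → [skakilo]
  1 Voicing Between Vowels: [skakilo] → [skagilo]
  result: [skagilo]

1 then 2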